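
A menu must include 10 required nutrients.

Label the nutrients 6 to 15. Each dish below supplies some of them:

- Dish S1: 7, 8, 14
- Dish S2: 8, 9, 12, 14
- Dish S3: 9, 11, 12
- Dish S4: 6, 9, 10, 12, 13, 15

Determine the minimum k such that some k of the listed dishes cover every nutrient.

3

S1 and S3 and S4 together: S1 ∪ S3 ∪ S4 = {6, 7, 8, 9, 10, 11, 12, 13, 14, 15} — every nutrient is covered.
Only S4 contains 6, so S4 is forced; the remaining 4 nutrients need at least 2 more dishes (each remaining dish adds at most 3) — so at least 3 dishes are needed, and 3 is optimal.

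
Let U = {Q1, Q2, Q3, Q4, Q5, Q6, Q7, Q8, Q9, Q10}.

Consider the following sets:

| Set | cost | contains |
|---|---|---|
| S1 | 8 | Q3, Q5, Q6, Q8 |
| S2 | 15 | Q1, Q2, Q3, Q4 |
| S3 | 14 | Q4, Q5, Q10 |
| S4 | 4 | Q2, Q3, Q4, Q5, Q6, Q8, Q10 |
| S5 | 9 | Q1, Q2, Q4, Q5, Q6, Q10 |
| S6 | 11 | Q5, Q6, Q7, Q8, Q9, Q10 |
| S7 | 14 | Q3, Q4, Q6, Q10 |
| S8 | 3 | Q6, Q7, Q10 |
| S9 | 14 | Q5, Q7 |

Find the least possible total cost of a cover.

S4, S5, S6 together cover every item (S4 ∪ S5 ∪ S6 = {Q1, Q2, Q3, Q4, Q5, Q6, Q7, Q8, Q9, Q10}); total cost 4 + 9 + 11 = 24.
The greedy pick S4, S8, S5, S6 costs 27; no covering selection beats 24.

24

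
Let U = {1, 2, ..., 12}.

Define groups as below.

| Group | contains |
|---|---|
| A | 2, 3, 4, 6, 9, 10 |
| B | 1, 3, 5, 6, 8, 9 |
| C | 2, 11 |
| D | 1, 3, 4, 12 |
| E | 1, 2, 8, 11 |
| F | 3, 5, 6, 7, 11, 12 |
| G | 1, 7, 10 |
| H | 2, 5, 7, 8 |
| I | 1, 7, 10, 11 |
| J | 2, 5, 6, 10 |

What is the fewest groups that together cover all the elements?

3

Take {A, E, F}. Their union is {1, 2, 3, 4, 5, 6, 7, 8, 9, 10, 11, 12}, which is all 12 elements.
No 2 of the 10 groups cover everything (all 45 combinations miss at least one element), so 3 is optimal.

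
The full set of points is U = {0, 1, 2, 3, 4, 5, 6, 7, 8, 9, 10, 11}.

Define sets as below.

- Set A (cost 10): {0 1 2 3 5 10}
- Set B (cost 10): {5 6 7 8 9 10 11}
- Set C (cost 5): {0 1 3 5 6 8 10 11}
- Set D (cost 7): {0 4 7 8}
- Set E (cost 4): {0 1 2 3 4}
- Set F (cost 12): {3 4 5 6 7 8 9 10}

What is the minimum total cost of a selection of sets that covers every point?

B, E together cover every point (B ∪ E = {0, 1, 2, 3, 4, 5, 6, 7, 8, 9, 10, 11}); total cost 10 + 4 = 14.
The greedy pick C, E, B costs 19; no covering selection beats 14.

14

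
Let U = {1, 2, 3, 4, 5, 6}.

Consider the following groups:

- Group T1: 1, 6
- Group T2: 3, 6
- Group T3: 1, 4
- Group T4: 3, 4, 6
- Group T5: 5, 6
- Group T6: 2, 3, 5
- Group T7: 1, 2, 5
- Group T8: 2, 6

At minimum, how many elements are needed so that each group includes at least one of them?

3

H = {1, 5, 6} meets every group (each contains at least one member of H), and |H| = 3.
No choice of 2 elements meets every group, so 3 is the minimum.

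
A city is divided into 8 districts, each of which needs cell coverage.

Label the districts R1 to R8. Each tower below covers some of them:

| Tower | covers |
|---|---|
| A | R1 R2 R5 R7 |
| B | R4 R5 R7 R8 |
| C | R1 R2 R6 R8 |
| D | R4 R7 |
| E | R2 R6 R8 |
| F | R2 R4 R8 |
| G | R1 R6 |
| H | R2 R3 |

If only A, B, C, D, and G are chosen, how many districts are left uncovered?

1

Union of A, B, C, D, G = {R1, R2, R4, R5, R6, R7, R8}.
Not covered: R3 — 1 district.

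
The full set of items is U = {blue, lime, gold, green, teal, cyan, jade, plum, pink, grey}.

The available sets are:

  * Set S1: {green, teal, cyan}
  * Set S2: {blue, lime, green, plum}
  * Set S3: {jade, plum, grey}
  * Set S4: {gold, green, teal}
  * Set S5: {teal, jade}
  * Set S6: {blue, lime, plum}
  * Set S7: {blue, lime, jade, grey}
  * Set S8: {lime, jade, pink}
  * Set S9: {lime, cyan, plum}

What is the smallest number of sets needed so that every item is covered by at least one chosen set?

S4, S7, S8, and S9 cover everything between them: the union {blue, lime, gold, green, teal, cyan, jade, plum, pink, grey} is all of U.
Only S8 contains pink, so S8 is forced; the remaining 7 items need at least 3 more sets (each remaining set adds at most 3) — so at least 4 sets are needed, and 4 is optimal.

4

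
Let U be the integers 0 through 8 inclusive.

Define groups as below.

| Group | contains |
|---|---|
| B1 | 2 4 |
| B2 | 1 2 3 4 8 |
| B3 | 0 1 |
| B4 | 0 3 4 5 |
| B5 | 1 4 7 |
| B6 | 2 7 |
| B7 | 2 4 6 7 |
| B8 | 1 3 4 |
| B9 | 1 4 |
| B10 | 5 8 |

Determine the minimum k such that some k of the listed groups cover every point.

3

Take {B2, B4, B7}. Their union is {0, 1, 2, 3, 4, 5, 6, 7, 8}, which is all 9 points.
Only B7 contains 6, so B7 is forced; the remaining 5 points need at least 2 more groups (each remaining group adds at most 3) — so at least 3 groups are needed, and 3 is optimal.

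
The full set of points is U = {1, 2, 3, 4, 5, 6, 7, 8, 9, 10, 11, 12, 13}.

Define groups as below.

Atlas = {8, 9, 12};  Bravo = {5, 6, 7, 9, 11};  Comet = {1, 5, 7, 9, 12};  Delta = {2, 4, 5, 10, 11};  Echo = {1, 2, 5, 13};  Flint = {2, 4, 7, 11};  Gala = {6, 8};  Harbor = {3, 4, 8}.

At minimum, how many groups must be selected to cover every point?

Take {Atlas, Bravo, Delta, Echo, Harbor}. Their union is {1, 2, 3, 4, 5, 6, 7, 8, 9, 10, 11, 12, 13}, which is all 13 points.
No 4 of the 8 groups cover everything (all 70 combinations miss at least one point), so 5 is optimal.

5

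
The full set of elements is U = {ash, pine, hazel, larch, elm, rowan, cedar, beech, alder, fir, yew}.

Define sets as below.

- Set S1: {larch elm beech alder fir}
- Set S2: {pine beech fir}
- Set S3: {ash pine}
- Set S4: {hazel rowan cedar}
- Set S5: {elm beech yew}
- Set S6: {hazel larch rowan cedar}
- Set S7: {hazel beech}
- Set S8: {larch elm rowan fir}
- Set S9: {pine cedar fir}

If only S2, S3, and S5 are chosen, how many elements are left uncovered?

Union of S2, S3, S5 = {ash, pine, elm, beech, fir, yew}.
Not covered: hazel, larch, rowan, cedar, alder — 5 elements.

5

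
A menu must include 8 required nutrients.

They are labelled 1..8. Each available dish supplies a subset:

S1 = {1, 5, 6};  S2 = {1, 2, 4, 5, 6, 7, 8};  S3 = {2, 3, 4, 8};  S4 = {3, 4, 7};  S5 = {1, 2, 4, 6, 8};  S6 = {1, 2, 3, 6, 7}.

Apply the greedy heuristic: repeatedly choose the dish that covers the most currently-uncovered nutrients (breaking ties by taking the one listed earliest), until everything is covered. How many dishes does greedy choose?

Greedy: pick S2 (covers 7 new) → pick S3 (covers 1 new). Total picks: 2.

2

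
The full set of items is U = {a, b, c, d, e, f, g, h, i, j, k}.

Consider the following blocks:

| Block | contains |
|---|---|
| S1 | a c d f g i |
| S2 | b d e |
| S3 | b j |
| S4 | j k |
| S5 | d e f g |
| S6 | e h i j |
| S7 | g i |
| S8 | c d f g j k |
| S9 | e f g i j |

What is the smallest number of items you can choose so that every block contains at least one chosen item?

Take T = {d, g, j}. Each listed block contains at least one of these, so T is a hitting set of size 3.
The blocks S2, S4, S7 are pairwise disjoint, so any hitting set needs a separate item for each — at least 3. Hence 3 is optimal.

3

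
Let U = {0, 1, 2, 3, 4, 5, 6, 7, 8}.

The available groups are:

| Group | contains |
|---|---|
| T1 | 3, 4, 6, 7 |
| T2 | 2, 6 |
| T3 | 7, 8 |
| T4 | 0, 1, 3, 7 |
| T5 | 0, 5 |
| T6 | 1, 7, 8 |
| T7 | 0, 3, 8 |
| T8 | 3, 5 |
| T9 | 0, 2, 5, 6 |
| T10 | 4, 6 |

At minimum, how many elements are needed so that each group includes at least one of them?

The 4 elements {0, 3, 6, 8} hit every group.
No choice of 3 elements meets every group, so 4 is the minimum.

4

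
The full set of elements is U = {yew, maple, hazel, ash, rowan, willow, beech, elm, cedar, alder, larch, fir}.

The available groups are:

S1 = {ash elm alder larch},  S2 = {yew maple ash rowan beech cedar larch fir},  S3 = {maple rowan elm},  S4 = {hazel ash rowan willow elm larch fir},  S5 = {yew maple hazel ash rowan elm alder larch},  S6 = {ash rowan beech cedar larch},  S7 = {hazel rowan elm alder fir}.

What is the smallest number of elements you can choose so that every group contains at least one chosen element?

2

The 2 elements {ash, rowan} hit every group.
No single element lies in every group, so at least 2 are needed and 2 is optimal.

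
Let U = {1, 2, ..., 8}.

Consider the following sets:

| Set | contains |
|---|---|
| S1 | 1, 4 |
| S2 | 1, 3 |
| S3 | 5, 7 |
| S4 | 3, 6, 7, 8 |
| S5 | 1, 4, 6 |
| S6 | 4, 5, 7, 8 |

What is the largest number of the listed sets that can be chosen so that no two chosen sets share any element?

2

S1, S3 are pairwise disjoint (S1={1,4}; S3={5,7}).
Every remaining set overlaps one of these, and no 3 of the listed sets are pairwise disjoint, so 2 is the maximum.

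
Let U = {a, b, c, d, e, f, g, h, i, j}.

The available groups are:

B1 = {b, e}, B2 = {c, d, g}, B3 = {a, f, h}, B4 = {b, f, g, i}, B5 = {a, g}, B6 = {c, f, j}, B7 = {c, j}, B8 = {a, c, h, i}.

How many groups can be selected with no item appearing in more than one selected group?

3

B1, B3, B7 are pairwise disjoint (B1={b,e}; B3={a,f,h}; B7={c,j}).
Every remaining group overlaps one of these, and no 4 of the listed groups are pairwise disjoint, so 3 is the maximum.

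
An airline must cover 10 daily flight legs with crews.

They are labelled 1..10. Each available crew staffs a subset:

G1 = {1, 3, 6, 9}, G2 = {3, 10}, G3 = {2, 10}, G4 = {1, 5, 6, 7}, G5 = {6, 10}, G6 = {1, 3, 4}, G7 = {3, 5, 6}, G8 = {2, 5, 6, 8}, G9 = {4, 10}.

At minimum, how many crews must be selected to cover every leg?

4

Take {G1, G4, G8, G9}. Their union is {1, 2, 3, 4, 5, 6, 7, 8, 9, 10}, which is all 10 legs.
Only G4 contains 7, so G4 is forced; the remaining 6 legs need at least 3 more crews (each remaining crew adds at most 2) — so at least 4 crews are needed, and 4 is optimal.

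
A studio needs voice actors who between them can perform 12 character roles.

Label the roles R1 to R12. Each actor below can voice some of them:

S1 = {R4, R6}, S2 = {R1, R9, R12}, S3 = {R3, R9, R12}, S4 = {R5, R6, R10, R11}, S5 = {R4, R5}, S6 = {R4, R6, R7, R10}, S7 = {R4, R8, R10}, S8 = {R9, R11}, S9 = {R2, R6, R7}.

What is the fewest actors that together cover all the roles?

Take {S2, S3, S4, S7, S9}. Their union is {R1, R2, R3, R4, R5, R6, R7, R8, R9, R10, R11, R12}, which is all 12 roles.
No 4 of the 9 actors cover everything (all 126 combinations miss at least one role), so 5 is optimal.

5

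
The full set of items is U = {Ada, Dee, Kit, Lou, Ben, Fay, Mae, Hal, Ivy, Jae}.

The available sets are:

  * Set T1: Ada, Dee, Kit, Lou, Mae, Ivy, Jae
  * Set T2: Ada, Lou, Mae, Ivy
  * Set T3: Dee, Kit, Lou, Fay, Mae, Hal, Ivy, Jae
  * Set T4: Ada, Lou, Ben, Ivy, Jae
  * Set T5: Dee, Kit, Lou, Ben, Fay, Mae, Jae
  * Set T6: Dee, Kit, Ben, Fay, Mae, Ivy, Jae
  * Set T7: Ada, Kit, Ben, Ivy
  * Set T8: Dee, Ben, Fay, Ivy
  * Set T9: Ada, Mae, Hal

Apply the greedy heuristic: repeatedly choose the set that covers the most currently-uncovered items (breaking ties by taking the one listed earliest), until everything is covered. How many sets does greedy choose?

Greedy: pick T3 (covers 8 new) → pick T4 (covers 2 new). Total picks: 2.

2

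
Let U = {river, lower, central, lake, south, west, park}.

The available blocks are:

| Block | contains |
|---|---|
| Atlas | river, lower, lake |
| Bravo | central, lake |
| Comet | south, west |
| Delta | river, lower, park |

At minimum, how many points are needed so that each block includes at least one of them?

Take H = {river, central, west}. Each listed block contains at least one of these, so H is a hitting set of size 3.
The blocks Bravo, Comet, Delta are pairwise disjoint, so any hitting set needs a separate point for each — at least 3. Hence 3 is optimal.

3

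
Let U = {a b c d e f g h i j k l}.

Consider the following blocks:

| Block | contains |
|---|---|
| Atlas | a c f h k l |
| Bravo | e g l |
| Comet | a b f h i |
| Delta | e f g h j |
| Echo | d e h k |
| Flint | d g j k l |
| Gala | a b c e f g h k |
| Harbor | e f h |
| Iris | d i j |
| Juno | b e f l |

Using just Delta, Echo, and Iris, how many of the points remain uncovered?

Union of Delta, Echo, Iris = {d, e, f, g, h, i, j, k}.
Not covered: a, b, c, l — 4 points.

4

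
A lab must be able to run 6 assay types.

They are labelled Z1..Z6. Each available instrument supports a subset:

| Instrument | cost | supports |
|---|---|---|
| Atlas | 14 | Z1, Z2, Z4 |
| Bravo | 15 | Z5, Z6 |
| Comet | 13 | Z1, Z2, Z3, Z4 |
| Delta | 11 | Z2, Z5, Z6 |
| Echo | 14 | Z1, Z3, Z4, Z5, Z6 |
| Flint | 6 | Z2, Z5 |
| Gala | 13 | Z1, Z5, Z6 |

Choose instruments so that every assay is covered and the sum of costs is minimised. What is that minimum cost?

Echo, Flint together cover every assay (Echo ∪ Flint = {Z1, Z2, Z3, Z4, Z5, Z6}); total cost 14 + 6 = 20.
No covering selection has total cost below 20.

20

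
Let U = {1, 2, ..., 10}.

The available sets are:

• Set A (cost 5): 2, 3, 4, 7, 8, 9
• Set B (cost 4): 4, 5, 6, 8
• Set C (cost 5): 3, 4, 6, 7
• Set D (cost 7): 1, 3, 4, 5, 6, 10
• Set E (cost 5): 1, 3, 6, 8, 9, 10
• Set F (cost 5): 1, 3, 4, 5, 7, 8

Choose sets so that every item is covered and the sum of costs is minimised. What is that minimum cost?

12

A, D together cover every item (A ∪ D = {1, 2, 3, 4, 5, 6, 7, 8, 9, 10}); total cost 5 + 7 = 12.
The greedy pick A, E, B costs 14; no covering selection beats 12.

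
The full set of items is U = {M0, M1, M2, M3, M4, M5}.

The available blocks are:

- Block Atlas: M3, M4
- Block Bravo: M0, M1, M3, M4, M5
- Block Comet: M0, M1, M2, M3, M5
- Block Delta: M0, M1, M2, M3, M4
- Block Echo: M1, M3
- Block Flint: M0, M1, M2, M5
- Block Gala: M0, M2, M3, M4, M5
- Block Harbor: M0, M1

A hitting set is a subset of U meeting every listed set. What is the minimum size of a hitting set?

2

H = {M1, M3} meets every block (each contains at least one member of H), and |H| = 2.
The blocks Atlas, Harbor are pairwise disjoint, so any hitting set needs a separate item for each — at least 2. Hence 2 is optimal.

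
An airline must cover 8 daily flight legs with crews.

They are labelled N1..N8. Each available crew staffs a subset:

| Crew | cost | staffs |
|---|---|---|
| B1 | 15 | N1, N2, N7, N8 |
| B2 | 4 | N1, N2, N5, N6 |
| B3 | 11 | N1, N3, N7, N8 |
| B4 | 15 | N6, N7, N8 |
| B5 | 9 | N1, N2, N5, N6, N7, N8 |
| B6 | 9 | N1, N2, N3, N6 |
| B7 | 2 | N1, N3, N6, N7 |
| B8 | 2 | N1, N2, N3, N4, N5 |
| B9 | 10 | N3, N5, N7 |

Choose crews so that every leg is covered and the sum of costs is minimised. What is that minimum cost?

11

B5, B8 together cover every leg (B5 ∪ B8 = {N1, N2, N3, N4, N5, N6, N7, N8}); total cost 9 + 2 = 11.
The greedy pick B8, B7, B5 costs 13; no covering selection beats 11.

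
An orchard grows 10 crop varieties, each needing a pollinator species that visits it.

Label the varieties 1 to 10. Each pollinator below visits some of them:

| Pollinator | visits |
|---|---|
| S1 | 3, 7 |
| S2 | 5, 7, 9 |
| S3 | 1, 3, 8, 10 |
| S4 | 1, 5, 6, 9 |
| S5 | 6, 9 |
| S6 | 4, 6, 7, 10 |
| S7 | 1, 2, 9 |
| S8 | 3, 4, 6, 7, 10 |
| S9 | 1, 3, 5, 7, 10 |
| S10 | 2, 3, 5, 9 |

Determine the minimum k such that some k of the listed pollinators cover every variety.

S3 and S8 and S10 together: S3 ∪ S8 ∪ S10 = {1, 2, 3, 4, 5, 6, 7, 8, 9, 10} — every variety is covered.
Only S3 contains 8, so S3 is forced; the remaining 6 varieties need at least 2 more pollinators (each remaining pollinator adds at most 3) — so at least 3 pollinators are needed, and 3 is optimal.

3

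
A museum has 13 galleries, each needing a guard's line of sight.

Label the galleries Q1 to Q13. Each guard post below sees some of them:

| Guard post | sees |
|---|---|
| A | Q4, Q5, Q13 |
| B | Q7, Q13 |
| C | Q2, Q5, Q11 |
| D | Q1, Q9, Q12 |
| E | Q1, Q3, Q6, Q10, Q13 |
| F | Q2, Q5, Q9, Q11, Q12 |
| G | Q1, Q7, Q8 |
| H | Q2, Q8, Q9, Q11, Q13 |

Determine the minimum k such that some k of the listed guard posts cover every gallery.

A and E and F and G together: A ∪ E ∪ F ∪ G = {Q1, Q2, Q3, Q4, Q5, Q6, Q7, Q8, Q9, Q10, Q11, Q12, Q13} — every gallery is covered.
Only A contains Q4, so A is forced; the remaining 10 galleries need at least 3 more guard posts (each remaining guard post adds at most 4) — so at least 4 guard posts are needed, and 4 is optimal.

4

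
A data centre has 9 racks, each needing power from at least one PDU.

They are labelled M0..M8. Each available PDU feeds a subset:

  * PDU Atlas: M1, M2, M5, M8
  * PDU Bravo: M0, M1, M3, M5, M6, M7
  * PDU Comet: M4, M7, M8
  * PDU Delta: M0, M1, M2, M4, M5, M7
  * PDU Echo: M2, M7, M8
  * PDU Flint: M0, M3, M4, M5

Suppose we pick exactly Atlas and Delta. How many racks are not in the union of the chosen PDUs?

Union of Atlas, Delta = {M0, M1, M2, M4, M5, M7, M8}.
Not covered: M3, M6 — 2 racks.

2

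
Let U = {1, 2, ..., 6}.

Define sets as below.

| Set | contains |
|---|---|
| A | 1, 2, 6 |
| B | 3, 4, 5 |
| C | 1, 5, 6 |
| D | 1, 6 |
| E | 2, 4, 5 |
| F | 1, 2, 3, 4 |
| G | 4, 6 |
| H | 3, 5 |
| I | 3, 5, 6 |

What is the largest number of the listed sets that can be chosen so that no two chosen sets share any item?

2

G, H are pairwise disjoint (G={4,6}; H={3,5}).
Every remaining set overlaps one of these, and no 3 of the listed sets are pairwise disjoint, so 2 is the maximum.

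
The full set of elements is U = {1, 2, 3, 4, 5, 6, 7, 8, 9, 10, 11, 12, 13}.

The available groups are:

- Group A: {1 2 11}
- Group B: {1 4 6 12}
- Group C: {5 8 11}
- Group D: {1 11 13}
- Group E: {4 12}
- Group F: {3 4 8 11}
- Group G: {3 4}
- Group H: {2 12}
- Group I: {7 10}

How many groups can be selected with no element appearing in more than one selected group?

4

D, G, H, I are pairwise disjoint (D={1,11,13}; G={3,4}; H={2,12}; I={7,10}).
Every remaining group overlaps one of these, and no 5 of the listed groups are pairwise disjoint, so 4 is the maximum.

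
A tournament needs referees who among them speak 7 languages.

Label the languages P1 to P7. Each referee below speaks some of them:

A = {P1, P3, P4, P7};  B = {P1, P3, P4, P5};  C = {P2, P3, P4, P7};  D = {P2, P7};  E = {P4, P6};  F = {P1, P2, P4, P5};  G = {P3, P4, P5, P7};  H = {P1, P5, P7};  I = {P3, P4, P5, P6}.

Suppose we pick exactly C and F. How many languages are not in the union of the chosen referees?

1

Union of C, F = {P1, P2, P3, P4, P5, P7}.
Not covered: P6 — 1 language.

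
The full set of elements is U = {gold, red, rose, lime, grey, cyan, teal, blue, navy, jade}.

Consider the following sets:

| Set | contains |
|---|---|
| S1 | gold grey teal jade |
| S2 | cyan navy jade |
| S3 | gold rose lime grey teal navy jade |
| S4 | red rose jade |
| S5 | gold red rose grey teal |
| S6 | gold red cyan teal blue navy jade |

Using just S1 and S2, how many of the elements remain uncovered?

Union of S1, S2 = {gold, grey, cyan, teal, navy, jade}.
Not covered: red, rose, lime, blue — 4 elements.

4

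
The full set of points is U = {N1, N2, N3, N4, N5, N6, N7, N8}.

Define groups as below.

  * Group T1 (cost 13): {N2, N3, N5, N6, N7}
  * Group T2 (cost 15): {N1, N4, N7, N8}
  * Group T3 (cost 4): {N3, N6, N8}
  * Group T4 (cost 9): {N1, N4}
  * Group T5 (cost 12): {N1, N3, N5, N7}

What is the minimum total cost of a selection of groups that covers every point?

T1, T3, T4 together cover every point (T1 ∪ T3 ∪ T4 = {N1, N2, N3, N4, N5, N6, N7, N8}); total cost 13 + 4 + 9 = 26.
The greedy pick T3, T5, T4, T1 costs 38; no covering selection beats 26.

26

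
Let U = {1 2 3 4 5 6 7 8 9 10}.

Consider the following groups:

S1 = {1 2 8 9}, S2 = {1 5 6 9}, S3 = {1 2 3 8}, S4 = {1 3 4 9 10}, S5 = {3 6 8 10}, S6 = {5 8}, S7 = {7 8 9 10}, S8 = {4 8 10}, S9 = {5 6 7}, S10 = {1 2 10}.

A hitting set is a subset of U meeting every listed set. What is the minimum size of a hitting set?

3

Take H = {1, 7, 8}. Each listed group contains at least one of these, so H is a hitting set of size 3.
No choice of 2 points meets every group, so 3 is the minimum.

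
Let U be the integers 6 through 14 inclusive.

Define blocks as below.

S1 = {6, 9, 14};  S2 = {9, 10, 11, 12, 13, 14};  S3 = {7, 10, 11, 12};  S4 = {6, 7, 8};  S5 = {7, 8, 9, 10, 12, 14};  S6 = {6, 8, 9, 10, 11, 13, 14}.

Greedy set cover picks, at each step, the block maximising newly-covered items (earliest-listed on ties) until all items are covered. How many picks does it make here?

Greedy: pick S6 (covers 7 new) → pick S3 (covers 2 new). Total picks: 2.

2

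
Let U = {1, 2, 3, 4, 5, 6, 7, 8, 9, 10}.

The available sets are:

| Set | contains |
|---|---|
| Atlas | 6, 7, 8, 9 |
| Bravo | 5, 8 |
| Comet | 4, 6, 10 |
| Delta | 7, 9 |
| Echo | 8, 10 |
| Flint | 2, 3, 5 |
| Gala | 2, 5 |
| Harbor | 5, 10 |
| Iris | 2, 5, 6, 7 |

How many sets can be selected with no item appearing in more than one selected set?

Comet, Delta, Gala are pairwise disjoint (Comet={4,6,10}; Delta={7,9}; Gala={2,5}).
Every remaining set overlaps one of these, and no 4 of the listed sets are pairwise disjoint, so 3 is the maximum.

3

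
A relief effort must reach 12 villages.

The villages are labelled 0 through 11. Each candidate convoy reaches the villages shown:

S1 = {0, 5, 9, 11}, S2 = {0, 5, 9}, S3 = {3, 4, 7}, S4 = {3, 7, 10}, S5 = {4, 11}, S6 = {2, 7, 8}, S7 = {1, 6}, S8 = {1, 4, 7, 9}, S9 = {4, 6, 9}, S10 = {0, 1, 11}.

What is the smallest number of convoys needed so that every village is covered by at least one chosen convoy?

S1 and S4 and S6 and S7 and S8 together: S1 ∪ S4 ∪ S6 ∪ S7 ∪ S8 = {0, 1, 2, 3, 4, 5, 6, 7, 8, 9, 10, 11} — every village is covered.
No 4 of the 10 convoys cover everything (all 210 combinations miss at least one village), so 5 is optimal.

5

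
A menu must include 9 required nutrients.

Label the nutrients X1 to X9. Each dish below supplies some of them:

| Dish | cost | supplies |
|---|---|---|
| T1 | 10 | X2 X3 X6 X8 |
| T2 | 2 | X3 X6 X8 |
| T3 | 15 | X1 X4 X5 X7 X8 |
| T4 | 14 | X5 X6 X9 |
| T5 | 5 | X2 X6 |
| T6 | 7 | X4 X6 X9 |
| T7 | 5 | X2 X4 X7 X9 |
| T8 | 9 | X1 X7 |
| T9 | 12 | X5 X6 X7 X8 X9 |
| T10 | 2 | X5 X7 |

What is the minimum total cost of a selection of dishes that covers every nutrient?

T2, T7, T8, T10 together cover every nutrient (T2 ∪ T7 ∪ T8 ∪ T10 = {X1, X2, X3, X4, X5, X6, X7, X8, X9}); total cost 2 + 5 + 9 + 2 = 18.
No covering selection has total cost below 18.

18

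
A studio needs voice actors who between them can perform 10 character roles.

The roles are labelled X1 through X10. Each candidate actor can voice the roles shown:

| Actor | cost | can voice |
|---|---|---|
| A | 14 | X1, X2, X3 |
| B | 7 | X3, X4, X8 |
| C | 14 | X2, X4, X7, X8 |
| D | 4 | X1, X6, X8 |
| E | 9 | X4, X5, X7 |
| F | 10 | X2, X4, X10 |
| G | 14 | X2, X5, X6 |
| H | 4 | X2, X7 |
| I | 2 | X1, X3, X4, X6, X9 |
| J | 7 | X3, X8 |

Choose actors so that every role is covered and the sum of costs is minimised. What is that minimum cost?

25

D, E, F, I together cover every role (D ∪ E ∪ F ∪ I = {X1, X2, X3, X4, X5, X6, X7, X8, X9, X10}); total cost 4 + 9 + 10 + 2 = 25.
The greedy pick I, H, D, E, F costs 29; no covering selection beats 25.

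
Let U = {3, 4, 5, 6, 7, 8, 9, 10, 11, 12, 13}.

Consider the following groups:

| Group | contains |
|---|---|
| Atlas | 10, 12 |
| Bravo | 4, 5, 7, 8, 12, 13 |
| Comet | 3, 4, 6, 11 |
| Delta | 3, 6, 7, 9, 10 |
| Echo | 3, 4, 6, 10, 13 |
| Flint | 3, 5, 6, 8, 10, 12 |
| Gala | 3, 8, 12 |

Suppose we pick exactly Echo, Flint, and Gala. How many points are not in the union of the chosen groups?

3

Union of Echo, Flint, Gala = {3, 4, 5, 6, 8, 10, 12, 13}.
Not covered: 7, 9, 11 — 3 points.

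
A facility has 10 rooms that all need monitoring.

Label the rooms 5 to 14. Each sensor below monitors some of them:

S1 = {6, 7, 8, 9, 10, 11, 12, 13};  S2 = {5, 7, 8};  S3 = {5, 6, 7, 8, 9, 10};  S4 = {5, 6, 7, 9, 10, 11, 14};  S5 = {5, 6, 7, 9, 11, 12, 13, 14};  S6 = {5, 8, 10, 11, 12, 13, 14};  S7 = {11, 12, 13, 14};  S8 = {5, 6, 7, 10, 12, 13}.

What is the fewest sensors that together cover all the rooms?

2

Take {S5, S6}. Their union is {5, 6, 7, 8, 9, 10, 11, 12, 13, 14}, which is all 10 rooms.
No single sensor has all 10 rooms (the largest, S1, has 8), so 2 is optimal.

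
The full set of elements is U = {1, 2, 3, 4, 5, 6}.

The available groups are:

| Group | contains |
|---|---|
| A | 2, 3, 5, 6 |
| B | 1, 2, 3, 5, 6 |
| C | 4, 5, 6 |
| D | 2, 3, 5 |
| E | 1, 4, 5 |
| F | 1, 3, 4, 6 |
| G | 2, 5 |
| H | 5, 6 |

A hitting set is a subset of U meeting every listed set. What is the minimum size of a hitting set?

2

The 2 elements {3, 5} hit every group.
The groups F, G are pairwise disjoint, so any hitting set needs a separate element for each — at least 2. Hence 2 is optimal.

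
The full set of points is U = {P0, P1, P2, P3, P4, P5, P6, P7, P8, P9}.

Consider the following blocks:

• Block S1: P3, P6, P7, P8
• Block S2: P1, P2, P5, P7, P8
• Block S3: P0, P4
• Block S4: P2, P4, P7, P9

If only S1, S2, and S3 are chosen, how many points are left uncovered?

1

Union of S1, S2, S3 = {P0, P1, P2, P3, P4, P5, P6, P7, P8}.
Not covered: P9 — 1 point.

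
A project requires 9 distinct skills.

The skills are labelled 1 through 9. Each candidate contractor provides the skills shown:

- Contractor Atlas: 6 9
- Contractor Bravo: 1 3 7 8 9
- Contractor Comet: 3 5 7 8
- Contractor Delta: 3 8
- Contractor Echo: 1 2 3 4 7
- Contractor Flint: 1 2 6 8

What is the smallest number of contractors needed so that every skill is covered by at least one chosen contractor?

3

Atlas and Comet and Echo together: Atlas ∪ Comet ∪ Echo = {1, 2, 3, 4, 5, 6, 7, 8, 9} — every skill is covered.
Only Echo contains 4, so Echo is forced; the remaining 4 skills need at least 2 more contractors (each remaining contractor adds at most 2) — so at least 3 contractors are needed, and 3 is optimal.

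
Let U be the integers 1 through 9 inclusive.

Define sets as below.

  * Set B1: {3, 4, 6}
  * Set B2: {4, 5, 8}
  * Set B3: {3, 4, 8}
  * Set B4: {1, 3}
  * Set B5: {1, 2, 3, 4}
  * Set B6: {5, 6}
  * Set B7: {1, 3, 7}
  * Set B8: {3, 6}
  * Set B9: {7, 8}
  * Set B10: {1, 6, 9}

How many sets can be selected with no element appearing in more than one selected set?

3

B5, B6, B9 are pairwise disjoint (B5={1,2,3,4}; B6={5,6}; B9={7,8}).
Every remaining set overlaps one of these, and no 4 of the listed sets are pairwise disjoint, so 3 is the maximum.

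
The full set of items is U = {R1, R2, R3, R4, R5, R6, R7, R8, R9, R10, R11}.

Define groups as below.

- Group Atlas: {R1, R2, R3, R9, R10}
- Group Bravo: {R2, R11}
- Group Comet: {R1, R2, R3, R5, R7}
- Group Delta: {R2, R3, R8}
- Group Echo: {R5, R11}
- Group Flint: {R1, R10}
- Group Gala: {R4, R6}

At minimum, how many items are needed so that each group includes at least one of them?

Take H = {R1, R2, R4, R11}. Each listed group contains at least one of these, so H is a hitting set of size 4.
The groups Delta, Echo, Flint, Gala are pairwise disjoint, so any hitting set needs a separate item for each — at least 4. Hence 4 is optimal.

4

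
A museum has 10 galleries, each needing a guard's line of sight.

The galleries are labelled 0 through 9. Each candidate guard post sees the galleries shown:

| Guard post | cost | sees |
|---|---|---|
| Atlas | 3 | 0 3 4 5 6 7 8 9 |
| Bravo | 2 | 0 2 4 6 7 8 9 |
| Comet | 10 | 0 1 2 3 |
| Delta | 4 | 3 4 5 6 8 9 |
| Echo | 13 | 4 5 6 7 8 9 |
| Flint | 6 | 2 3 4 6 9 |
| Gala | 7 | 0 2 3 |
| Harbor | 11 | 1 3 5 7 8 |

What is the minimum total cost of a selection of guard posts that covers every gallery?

13

Atlas, Comet together cover every gallery (Atlas ∪ Comet = {0, 1, 2, 3, 4, 5, 6, 7, 8, 9}); total cost 3 + 10 = 13.
The greedy pick Bravo, Atlas, Comet costs 15; no covering selection beats 13.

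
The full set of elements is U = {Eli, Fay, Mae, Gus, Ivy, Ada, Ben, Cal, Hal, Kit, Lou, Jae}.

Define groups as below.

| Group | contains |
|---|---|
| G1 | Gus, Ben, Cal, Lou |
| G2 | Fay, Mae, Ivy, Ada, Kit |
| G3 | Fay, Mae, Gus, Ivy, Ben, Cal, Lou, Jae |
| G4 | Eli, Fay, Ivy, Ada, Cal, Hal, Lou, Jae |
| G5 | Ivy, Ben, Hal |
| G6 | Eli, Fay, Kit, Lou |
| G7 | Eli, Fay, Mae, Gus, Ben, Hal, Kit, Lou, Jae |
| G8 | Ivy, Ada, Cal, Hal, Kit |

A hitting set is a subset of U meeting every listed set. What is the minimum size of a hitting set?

2

The 2 elements {Ivy, Lou} hit every group.
The groups G5, G6 are pairwise disjoint, so any hitting set needs a separate element for each — at least 2. Hence 2 is optimal.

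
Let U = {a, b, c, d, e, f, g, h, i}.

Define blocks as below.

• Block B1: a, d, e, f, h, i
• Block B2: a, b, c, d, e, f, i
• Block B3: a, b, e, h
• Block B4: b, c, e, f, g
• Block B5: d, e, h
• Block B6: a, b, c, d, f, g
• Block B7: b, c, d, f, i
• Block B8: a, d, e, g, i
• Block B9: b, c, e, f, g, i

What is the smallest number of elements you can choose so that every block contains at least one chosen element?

Take T = {e, f}. Each listed block contains at least one of these, so T is a hitting set of size 2.
No single element lies in every block, so at least 2 are needed and 2 is optimal.

2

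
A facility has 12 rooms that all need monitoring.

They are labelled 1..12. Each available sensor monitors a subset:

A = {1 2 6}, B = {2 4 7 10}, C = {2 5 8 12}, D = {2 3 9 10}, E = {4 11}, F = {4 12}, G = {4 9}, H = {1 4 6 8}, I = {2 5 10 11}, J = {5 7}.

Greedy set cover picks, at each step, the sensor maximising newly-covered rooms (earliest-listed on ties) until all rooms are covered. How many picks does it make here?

Greedy: pick B (covers 4 new) → pick C (covers 3 new) → pick A (covers 2 new) → pick D (covers 2 new) → pick E (covers 1 new). Total picks: 5.

5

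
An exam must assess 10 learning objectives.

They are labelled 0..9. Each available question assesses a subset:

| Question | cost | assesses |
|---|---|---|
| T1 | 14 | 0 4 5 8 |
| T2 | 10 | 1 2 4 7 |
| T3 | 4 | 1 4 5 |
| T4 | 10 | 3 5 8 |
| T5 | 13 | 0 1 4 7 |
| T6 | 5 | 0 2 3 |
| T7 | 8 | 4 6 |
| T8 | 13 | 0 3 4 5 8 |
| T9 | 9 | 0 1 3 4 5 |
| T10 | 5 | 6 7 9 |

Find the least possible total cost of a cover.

T3, T4, T6, T10 together cover every objective (T3 ∪ T4 ∪ T6 ∪ T10 = {0, 1, 2, 3, 4, 5, 6, 7, 8, 9}); total cost 4 + 10 + 5 + 5 = 24.
No covering selection has total cost below 24.

24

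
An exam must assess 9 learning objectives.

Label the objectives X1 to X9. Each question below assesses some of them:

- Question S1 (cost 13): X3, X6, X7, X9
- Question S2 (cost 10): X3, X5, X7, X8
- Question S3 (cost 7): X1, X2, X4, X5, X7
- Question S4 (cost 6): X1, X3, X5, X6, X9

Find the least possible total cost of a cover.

S2, S3, S4 together cover every objective (S2 ∪ S3 ∪ S4 = {X1, X2, X3, X4, X5, X6, X7, X8, X9}); total cost 10 + 7 + 6 = 23.
No covering selection has total cost below 23.

23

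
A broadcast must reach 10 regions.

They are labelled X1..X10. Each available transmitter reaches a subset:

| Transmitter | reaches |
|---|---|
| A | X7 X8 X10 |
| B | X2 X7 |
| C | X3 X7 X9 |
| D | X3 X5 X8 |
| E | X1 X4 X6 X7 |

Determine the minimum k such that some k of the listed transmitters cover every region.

A and B and C and D and E together: A ∪ B ∪ C ∪ D ∪ E = {X1, X2, X3, X4, X5, X6, X7, X8, X9, X10} — every region is covered.
No 4 of the 5 transmitters cover everything (all 5 combinations miss at least one region), so 5 is optimal.

5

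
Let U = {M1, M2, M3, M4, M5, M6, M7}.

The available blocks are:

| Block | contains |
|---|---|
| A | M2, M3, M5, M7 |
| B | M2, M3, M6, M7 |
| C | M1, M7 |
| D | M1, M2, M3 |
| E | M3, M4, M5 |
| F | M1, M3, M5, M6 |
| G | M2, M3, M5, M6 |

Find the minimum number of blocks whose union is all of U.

3

B, D, and E cover everything between them: the union {M1, M2, M3, M4, M5, M6, M7} is all of U.
Only E contains M4, so E is forced; the remaining 4 items need at least 2 more blocks (each remaining block adds at most 3) — so at least 3 blocks are needed, and 3 is optimal.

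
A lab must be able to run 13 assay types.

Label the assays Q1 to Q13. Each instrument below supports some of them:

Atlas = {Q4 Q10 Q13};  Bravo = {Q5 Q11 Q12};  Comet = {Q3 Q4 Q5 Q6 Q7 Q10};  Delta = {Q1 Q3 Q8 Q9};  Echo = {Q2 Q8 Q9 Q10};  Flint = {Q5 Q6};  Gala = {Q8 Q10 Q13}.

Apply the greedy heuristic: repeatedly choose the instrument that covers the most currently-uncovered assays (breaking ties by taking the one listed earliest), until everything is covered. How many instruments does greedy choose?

5

Greedy: pick Comet (covers 6 new) → pick Delta (covers 3 new) → pick Bravo (covers 2 new) → pick Atlas (covers 1 new) → pick Echo (covers 1 new). Total picks: 5.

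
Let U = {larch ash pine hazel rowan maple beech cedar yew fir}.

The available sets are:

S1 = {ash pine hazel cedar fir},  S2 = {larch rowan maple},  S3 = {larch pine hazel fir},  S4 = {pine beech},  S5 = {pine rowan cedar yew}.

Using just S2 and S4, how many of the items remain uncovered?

Union of S2, S4 = {larch, pine, rowan, maple, beech}.
Not covered: ash, hazel, cedar, yew, fir — 5 items.

5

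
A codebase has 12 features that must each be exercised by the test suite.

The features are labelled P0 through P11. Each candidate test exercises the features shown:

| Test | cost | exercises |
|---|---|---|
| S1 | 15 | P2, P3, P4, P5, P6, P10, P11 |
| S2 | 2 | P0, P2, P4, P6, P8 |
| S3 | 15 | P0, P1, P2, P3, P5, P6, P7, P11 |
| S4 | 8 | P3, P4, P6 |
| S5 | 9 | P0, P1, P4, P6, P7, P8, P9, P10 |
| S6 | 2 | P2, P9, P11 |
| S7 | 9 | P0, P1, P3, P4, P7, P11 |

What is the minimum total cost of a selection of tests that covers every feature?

24

S3, S5 together cover every feature (S3 ∪ S5 = {P0, P1, P2, P3, P4, P5, P6, P7, P8, P9, P10, P11}); total cost 15 + 9 = 24.
The greedy pick S2, S6, S5, S1 costs 28; no covering selection beats 24.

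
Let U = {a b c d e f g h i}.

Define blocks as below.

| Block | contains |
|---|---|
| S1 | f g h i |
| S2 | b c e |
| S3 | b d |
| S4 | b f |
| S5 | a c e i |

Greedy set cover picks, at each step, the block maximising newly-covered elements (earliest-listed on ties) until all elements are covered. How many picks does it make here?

Greedy: pick S1 (covers 4 new) → pick S2 (covers 3 new) → pick S3 (covers 1 new) → pick S5 (covers 1 new). Total picks: 4.
(The true minimum cover uses only 3 blocks, so greedy is not optimal here.)

4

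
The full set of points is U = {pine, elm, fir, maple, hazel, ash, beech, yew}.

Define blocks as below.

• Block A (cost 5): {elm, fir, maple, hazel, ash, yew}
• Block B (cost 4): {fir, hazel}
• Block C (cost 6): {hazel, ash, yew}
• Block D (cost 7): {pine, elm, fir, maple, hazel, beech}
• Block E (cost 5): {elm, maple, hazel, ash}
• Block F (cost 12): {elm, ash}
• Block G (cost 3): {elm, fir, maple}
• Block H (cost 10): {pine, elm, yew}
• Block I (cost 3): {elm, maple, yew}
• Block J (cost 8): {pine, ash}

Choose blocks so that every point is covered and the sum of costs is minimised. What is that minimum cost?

A, D together cover every point (A ∪ D = {pine, elm, fir, maple, hazel, ash, beech, yew}); total cost 5 + 7 = 12.
No covering selection has total cost below 12.

12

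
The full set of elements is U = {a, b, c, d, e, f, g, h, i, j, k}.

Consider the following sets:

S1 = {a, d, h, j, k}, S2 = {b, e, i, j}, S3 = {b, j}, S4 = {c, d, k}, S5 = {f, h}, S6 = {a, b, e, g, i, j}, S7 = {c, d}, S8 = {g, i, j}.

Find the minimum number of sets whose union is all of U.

3

Take {S4, S5, S6}. Their union is {a, b, c, d, e, f, g, h, i, j, k}, which is all 11 elements.
Only S5 contains f, so S5 is forced; the remaining 9 elements need at least 2 more sets (each remaining set adds at most 6) — so at least 3 sets are needed, and 3 is optimal.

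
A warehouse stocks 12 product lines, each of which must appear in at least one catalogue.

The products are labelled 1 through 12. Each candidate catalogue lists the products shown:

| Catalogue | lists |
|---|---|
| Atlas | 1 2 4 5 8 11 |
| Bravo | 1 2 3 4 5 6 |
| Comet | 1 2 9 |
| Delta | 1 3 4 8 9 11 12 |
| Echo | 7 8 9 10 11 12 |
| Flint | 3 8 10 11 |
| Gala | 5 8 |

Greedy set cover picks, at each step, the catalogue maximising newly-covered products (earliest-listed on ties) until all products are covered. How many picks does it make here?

3

Greedy: pick Delta (covers 7 new) → pick Bravo (covers 3 new) → pick Echo (covers 2 new). Total picks: 3.
(The true minimum cover uses only 2 catalogues, so greedy is not optimal here.)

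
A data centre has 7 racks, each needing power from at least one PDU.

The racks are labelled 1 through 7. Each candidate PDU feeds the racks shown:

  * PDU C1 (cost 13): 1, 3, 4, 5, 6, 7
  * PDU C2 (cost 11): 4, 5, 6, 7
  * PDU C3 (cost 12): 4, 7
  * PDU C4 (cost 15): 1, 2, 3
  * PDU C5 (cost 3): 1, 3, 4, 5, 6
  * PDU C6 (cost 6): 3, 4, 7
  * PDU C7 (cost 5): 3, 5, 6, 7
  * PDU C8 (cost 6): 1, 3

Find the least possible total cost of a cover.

23

C4, C5, C7 together cover every rack (C4 ∪ C5 ∪ C7 = {1, 2, 3, 4, 5, 6, 7}); total cost 15 + 3 + 5 = 23.
No covering selection has total cost below 23.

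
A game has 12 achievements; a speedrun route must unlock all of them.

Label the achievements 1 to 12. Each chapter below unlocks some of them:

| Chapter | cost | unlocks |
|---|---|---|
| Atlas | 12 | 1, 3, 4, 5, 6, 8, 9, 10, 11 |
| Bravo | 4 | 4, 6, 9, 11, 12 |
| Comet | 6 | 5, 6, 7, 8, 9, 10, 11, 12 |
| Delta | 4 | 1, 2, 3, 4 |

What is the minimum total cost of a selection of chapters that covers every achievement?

10

Comet, Delta together cover every achievement (Comet ∪ Delta = {1, 2, 3, 4, 5, 6, 7, 8, 9, 10, 11, 12}); total cost 6 + 4 = 10.
No covering selection has total cost below 10.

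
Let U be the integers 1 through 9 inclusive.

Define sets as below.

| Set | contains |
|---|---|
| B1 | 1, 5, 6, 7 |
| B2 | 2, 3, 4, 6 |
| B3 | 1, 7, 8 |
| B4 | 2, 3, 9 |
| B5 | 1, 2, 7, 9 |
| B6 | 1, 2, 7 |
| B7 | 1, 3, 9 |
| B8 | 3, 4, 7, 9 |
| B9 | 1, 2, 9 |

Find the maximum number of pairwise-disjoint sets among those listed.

2

B2, B3 are pairwise disjoint (B2={2,3,4,6}; B3={1,7,8}).
Every remaining set overlaps one of these, and no 3 of the listed sets are pairwise disjoint, so 2 is the maximum.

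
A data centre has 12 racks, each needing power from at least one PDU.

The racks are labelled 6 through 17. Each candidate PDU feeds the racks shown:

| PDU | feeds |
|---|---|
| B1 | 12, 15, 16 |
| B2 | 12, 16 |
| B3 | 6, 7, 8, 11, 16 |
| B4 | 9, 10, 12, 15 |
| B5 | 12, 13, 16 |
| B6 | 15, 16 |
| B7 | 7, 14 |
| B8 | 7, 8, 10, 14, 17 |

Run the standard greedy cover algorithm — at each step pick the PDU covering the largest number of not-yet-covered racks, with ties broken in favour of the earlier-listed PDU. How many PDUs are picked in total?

Greedy: pick B3 (covers 5 new) → pick B4 (covers 4 new) → pick B8 (covers 2 new) → pick B5 (covers 1 new). Total picks: 4.

4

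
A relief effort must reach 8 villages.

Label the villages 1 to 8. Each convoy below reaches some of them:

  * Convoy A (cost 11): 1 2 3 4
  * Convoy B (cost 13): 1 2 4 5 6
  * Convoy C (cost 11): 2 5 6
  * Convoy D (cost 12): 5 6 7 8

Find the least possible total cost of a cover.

23

A, D together cover every village (A ∪ D = {1, 2, 3, 4, 5, 6, 7, 8}); total cost 11 + 12 = 23.
The greedy pick B, D, A costs 36; no covering selection beats 23.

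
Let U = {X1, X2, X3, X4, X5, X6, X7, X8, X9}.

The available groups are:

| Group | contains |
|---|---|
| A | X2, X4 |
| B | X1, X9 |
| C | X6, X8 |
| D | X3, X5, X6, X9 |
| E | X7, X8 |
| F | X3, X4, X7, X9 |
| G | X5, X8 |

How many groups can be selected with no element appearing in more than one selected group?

3

A, B, E are pairwise disjoint (A={X2,X4}; B={X1,X9}; E={X7,X8}).
Every remaining group overlaps one of these, and no 4 of the listed groups are pairwise disjoint, so 3 is the maximum.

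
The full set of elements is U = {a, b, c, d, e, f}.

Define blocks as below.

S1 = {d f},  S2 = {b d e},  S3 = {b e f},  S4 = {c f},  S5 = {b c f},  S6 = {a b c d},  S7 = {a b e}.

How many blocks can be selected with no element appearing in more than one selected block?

2

S4, S7 are pairwise disjoint (S4={c,f}; S7={a,b,e}).
Every remaining block overlaps one of these, and no 3 of the listed blocks are pairwise disjoint, so 2 is the maximum.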